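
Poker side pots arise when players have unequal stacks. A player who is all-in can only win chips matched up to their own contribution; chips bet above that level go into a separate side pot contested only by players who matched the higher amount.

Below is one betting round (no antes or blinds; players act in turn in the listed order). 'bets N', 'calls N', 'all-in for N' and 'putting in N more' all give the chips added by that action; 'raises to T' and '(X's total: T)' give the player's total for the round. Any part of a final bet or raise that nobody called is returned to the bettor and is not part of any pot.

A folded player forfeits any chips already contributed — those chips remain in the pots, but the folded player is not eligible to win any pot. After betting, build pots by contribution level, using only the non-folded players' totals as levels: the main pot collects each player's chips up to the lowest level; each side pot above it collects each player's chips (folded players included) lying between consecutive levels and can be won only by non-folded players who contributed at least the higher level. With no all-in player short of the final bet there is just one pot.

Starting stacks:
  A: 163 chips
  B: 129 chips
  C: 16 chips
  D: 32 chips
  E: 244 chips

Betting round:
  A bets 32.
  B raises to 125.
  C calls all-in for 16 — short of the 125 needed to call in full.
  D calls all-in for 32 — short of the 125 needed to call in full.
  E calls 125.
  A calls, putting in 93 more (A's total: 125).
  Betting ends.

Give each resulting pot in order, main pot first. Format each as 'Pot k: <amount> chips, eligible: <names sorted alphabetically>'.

Pot 1: 80 chips, eligible: A, B, C, D, E
Pot 2: 64 chips, eligible: A, B, D, E
Pot 3: 279 chips, eligible: A, B, E

Derivation:
Contributions: A=125, B=125, C=16, D=32, E=125
Pot levels (distinct totals of non-folded players): 16, 32, 125
Layer 1-16: 16 each from A, B, C, D, E = 16*5 = 80 chips; eligible A, B, C, D, E
Layer 17-32: 16 each from A, B, D, E = 16*4 = 64 chips; eligible A, B, D, E
Layer 33-125: 93 each from A, B, E = 93*3 = 279 chips; eligible A, B, E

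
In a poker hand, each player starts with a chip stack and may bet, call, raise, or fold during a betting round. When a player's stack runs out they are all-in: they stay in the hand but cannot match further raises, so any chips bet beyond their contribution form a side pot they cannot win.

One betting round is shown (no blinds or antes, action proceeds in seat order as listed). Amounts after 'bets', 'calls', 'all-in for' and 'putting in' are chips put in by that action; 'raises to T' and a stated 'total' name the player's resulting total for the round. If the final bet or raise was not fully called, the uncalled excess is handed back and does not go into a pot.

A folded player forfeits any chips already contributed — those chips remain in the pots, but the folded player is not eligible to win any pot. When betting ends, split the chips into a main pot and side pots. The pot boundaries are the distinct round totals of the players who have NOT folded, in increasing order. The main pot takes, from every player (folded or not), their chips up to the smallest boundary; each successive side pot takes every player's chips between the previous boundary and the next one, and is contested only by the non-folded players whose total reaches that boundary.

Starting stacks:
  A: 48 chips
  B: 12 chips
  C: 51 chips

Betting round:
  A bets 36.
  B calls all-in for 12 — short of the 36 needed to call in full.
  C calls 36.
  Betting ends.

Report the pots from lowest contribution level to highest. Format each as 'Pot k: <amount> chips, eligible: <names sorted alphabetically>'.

Contributions: A=36, B=12, C=36
Pot levels (distinct totals of non-folded players): 12, 36
Layer 1-12: 12 each from A, B, C = 12*3 = 36 chips; eligible A, B, C
Layer 13-36: 24 each from A, C = 24*2 = 48 chips; eligible A, C

Pot 1: 36 chips, eligible: A, B, C
Pot 2: 48 chips, eligible: A, C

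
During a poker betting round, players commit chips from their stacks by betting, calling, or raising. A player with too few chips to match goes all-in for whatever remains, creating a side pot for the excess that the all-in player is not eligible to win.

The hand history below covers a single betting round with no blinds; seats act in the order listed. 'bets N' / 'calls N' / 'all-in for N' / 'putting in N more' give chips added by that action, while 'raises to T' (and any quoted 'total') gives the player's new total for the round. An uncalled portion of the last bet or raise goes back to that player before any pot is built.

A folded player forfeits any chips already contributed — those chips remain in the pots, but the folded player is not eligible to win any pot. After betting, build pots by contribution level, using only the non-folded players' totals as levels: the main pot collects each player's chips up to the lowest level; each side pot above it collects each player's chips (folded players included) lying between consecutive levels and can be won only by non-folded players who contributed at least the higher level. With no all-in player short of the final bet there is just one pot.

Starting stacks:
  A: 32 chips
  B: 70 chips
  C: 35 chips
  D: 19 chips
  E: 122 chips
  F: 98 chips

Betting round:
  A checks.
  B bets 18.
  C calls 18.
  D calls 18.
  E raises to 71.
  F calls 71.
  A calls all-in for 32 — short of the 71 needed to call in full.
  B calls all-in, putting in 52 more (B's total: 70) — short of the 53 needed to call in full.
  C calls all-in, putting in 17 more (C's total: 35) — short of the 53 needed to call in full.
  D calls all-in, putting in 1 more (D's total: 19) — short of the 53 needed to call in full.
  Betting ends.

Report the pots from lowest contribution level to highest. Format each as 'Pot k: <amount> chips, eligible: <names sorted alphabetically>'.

Pot 1: 114 chips, eligible: A, B, C, D, E, F
Pot 2: 65 chips, eligible: A, B, C, E, F
Pot 3: 12 chips, eligible: B, C, E, F
Pot 4: 105 chips, eligible: B, E, F
Pot 5: 2 chips, eligible: E, F

Derivation:
Contributions: A=32, B=70, C=35, D=19, E=71, F=71
Pot levels (distinct totals of non-folded players): 19, 32, 35, 70, 71
Layer 1-19: 19 each from A, B, C, D, E, F = 19*6 = 114 chips; eligible A, B, C, D, E, F
Layer 20-32: 13 each from A, B, C, E, F = 13*5 = 65 chips; eligible A, B, C, E, F
Layer 33-35: 3 each from B, C, E, F = 3*4 = 12 chips; eligible B, C, E, F
Layer 36-70: 35 each from B, E, F = 35*3 = 105 chips; eligible B, E, F
Layer 71-71: 1 each from E, F = 1*2 = 2 chips; eligible E, F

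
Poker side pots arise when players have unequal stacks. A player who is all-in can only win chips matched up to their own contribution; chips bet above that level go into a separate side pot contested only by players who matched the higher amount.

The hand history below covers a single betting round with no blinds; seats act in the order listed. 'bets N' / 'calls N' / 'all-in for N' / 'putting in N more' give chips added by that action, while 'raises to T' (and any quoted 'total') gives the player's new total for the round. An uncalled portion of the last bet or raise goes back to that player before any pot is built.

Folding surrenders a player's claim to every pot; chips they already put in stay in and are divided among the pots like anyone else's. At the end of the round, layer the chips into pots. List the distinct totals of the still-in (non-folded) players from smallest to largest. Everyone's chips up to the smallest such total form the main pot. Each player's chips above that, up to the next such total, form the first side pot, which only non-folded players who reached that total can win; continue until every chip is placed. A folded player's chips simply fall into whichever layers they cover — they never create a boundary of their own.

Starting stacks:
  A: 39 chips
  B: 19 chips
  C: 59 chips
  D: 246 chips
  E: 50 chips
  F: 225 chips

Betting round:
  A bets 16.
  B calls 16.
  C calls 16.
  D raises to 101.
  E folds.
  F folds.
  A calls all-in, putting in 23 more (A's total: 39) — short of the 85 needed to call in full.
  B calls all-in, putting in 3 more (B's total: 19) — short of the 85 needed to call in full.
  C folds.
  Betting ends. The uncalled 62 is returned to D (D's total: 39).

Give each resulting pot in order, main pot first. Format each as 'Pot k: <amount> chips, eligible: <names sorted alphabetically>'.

Pot 1: 73 chips, eligible: A, B, D
Pot 2: 40 chips, eligible: A, D

Derivation:
Contributions (after 62 returned to D): A=39, B=19, C=16, D=39
Folded: C, E, F
Pot levels (distinct totals of non-folded players): 19, 39
Layer 1-19: A 19 + B 19 + C 16 + D 19 = 73 chips; eligible A, B, D
Layer 20-39: 20 each from A, D = 20*2 = 40 chips; eligible A, D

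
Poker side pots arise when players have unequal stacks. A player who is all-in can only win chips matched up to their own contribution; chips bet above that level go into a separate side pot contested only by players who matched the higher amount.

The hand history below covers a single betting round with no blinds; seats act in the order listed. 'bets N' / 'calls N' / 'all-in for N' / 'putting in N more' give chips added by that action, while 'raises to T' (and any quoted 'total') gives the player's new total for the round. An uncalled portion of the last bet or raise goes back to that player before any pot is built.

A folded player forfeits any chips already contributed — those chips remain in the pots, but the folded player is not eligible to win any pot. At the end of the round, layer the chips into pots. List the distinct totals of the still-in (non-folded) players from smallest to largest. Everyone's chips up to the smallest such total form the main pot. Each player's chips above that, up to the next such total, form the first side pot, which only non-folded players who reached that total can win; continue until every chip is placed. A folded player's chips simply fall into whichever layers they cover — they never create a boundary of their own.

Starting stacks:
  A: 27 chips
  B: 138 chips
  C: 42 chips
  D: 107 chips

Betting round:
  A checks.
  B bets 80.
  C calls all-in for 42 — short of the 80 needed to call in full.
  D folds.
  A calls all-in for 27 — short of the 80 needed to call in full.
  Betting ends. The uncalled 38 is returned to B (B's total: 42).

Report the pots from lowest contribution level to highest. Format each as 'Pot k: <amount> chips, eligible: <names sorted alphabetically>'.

Contributions (after 38 returned to B): A=27, B=42, C=42
Folded: D
Pot levels (distinct totals of non-folded players): 27, 42
Layer 1-27: 27 each from A, B, C = 27*3 = 81 chips; eligible A, B, C
Layer 28-42: 15 each from B, C = 15*2 = 30 chips; eligible B, C

Pot 1: 81 chips, eligible: A, B, C
Pot 2: 30 chips, eligible: B, C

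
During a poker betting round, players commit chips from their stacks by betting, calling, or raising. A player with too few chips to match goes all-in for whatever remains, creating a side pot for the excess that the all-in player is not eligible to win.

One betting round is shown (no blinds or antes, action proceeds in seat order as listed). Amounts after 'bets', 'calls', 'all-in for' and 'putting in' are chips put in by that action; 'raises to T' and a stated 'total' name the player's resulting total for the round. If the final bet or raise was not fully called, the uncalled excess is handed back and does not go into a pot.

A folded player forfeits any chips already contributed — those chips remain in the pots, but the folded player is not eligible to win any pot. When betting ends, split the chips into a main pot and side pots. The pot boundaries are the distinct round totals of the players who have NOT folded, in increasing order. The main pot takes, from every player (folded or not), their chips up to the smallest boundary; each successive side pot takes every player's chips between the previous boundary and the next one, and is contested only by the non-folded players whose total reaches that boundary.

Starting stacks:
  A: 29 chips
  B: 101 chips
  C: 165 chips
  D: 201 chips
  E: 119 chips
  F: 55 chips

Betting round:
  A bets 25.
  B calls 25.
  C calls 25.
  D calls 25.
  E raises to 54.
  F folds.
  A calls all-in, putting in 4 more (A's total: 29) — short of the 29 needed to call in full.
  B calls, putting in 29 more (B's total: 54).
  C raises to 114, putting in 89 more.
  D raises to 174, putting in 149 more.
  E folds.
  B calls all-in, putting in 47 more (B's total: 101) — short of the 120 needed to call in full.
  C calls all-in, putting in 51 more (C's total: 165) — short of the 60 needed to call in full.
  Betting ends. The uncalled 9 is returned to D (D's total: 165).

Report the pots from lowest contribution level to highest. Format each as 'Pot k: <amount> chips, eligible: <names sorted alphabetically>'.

Contributions (after 9 returned to D): A=29, B=101, C=165, D=165, E=54
Folded: E, F
Pot levels (distinct totals of non-folded players): 29, 101, 165
Layer 1-29: 29 each from A, B, C, D, E = 29*5 = 145 chips; eligible A, B, C, D
Layer 30-101: B 72 + C 72 + D 72 + E 25 = 241 chips; eligible B, C, D
Layer 102-165: 64 each from C, D = 64*2 = 128 chips; eligible C, D

Pot 1: 145 chips, eligible: A, B, C, D
Pot 2: 241 chips, eligible: B, C, D
Pot 3: 128 chips, eligible: C, D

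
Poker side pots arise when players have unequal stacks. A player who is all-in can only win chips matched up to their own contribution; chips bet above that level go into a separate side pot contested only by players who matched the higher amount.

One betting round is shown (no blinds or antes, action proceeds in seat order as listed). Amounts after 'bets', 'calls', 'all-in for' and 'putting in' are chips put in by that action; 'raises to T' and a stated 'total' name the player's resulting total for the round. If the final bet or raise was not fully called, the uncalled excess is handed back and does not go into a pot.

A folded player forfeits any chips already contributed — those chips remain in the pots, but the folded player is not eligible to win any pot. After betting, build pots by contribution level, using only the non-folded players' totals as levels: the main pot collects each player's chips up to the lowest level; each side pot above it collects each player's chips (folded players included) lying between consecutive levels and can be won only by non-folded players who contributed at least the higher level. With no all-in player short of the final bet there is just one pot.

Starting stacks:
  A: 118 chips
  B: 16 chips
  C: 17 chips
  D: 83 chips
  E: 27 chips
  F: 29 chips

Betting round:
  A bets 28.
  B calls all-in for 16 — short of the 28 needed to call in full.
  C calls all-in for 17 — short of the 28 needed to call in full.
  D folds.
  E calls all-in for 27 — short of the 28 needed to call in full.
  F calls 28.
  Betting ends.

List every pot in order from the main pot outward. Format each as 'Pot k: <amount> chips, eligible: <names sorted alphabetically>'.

Contributions: A=28, B=16, C=17, E=27, F=28
Folded: D
Pot levels (distinct totals of non-folded players): 16, 17, 27, 28
Layer 1-16: 16 each from A, B, C, E, F = 16*5 = 80 chips; eligible A, B, C, E, F
Layer 17-17: 1 each from A, C, E, F = 1*4 = 4 chips; eligible A, C, E, F
Layer 18-27: 10 each from A, E, F = 10*3 = 30 chips; eligible A, E, F
Layer 28-28: 1 each from A, F = 1*2 = 2 chips; eligible A, F

Pot 1: 80 chips, eligible: A, B, C, E, F
Pot 2: 4 chips, eligible: A, C, E, F
Pot 3: 30 chips, eligible: A, E, F
Pot 4: 2 chips, eligible: A, F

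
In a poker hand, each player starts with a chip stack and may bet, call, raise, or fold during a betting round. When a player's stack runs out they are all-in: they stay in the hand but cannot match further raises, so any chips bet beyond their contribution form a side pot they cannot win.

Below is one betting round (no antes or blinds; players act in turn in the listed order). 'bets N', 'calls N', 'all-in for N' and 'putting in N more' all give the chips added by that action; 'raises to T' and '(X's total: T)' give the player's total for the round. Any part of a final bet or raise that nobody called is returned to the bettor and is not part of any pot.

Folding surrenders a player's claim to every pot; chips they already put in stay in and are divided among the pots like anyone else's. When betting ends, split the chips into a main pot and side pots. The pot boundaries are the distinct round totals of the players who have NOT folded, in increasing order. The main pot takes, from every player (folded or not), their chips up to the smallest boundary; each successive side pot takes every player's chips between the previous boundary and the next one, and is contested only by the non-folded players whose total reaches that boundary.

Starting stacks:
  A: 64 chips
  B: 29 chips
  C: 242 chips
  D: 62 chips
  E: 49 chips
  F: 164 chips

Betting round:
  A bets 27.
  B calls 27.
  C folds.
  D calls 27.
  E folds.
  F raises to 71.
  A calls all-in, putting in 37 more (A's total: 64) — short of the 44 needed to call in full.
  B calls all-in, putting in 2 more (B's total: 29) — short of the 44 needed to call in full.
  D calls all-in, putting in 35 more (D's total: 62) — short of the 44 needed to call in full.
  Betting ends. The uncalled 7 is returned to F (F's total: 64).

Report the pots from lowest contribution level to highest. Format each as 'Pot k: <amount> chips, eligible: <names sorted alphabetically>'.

Contributions (after 7 returned to F): A=64, B=29, D=62, F=64
Folded: C, E
Pot levels (distinct totals of non-folded players): 29, 62, 64
Layer 1-29: 29 each from A, B, D, F = 29*4 = 116 chips; eligible A, B, D, F
Layer 30-62: 33 each from A, D, F = 33*3 = 99 chips; eligible A, D, F
Layer 63-64: 2 each from A, F = 2*2 = 4 chips; eligible A, F

Pot 1: 116 chips, eligible: A, B, D, F
Pot 2: 99 chips, eligible: A, D, F
Pot 3: 4 chips, eligible: A, F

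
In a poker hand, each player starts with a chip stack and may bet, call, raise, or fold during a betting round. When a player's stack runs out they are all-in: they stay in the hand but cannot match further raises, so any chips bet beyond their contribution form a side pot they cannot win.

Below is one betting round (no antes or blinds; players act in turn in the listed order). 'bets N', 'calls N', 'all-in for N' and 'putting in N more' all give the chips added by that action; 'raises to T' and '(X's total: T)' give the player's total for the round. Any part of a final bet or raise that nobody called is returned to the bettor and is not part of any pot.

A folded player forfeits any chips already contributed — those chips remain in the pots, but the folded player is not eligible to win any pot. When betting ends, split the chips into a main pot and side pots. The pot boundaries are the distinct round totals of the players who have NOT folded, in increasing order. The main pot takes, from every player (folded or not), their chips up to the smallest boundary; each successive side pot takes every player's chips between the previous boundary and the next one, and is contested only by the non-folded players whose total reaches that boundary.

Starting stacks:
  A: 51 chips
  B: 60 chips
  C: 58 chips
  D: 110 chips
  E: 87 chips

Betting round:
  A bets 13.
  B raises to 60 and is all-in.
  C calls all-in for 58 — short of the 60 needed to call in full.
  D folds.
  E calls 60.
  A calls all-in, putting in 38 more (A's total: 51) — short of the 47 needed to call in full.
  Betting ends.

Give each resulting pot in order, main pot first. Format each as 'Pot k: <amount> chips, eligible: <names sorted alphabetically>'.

Pot 1: 204 chips, eligible: A, B, C, E
Pot 2: 21 chips, eligible: B, C, E
Pot 3: 4 chips, eligible: B, E

Derivation:
Contributions: A=51, B=60, C=58, E=60
Folded: D
Pot levels (distinct totals of non-folded players): 51, 58, 60
Layer 1-51: 51 each from A, B, C, E = 51*4 = 204 chips; eligible A, B, C, E
Layer 52-58: 7 each from B, C, E = 7*3 = 21 chips; eligible B, C, E
Layer 59-60: 2 each from B, E = 2*2 = 4 chips; eligible B, E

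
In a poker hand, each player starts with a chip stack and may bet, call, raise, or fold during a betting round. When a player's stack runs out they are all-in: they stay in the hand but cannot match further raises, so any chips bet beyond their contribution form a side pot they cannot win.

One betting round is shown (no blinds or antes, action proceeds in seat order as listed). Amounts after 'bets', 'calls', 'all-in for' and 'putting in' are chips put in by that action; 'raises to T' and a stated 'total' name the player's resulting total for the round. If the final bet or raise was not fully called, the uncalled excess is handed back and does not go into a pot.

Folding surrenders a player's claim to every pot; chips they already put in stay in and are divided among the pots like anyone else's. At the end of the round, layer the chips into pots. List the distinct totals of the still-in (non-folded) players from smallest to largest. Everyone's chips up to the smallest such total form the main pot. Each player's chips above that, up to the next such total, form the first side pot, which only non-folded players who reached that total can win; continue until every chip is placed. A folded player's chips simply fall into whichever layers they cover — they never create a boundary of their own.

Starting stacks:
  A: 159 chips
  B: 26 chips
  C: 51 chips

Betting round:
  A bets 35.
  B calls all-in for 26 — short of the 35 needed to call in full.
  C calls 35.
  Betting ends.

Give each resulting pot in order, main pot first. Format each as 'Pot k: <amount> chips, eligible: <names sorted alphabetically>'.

Pot 1: 78 chips, eligible: A, B, C
Pot 2: 18 chips, eligible: A, C

Derivation:
Contributions: A=35, B=26, C=35
Pot levels (distinct totals of non-folded players): 26, 35
Layer 1-26: 26 each from A, B, C = 26*3 = 78 chips; eligible A, B, C
Layer 27-35: 9 each from A, C = 9*2 = 18 chips; eligible A, C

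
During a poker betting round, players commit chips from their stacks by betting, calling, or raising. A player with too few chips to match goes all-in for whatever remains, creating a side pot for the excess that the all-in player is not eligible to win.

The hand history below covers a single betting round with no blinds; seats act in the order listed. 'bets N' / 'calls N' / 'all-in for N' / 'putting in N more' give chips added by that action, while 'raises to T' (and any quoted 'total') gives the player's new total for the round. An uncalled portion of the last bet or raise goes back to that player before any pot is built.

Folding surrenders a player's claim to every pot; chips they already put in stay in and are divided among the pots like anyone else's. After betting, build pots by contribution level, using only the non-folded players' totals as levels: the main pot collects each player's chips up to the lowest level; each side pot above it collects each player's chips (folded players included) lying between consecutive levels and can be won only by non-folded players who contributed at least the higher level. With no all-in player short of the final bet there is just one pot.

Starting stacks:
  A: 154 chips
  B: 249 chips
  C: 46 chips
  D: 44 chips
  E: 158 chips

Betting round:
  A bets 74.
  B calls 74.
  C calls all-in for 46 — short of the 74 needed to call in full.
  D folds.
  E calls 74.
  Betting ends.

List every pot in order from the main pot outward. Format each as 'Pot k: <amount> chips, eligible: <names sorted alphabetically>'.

Pot 1: 184 chips, eligible: A, B, C, E
Pot 2: 84 chips, eligible: A, B, E

Derivation:
Contributions: A=74, B=74, C=46, E=74
Folded: D
Pot levels (distinct totals of non-folded players): 46, 74
Layer 1-46: 46 each from A, B, C, E = 46*4 = 184 chips; eligible A, B, C, E
Layer 47-74: 28 each from A, B, E = 28*3 = 84 chips; eligible A, B, E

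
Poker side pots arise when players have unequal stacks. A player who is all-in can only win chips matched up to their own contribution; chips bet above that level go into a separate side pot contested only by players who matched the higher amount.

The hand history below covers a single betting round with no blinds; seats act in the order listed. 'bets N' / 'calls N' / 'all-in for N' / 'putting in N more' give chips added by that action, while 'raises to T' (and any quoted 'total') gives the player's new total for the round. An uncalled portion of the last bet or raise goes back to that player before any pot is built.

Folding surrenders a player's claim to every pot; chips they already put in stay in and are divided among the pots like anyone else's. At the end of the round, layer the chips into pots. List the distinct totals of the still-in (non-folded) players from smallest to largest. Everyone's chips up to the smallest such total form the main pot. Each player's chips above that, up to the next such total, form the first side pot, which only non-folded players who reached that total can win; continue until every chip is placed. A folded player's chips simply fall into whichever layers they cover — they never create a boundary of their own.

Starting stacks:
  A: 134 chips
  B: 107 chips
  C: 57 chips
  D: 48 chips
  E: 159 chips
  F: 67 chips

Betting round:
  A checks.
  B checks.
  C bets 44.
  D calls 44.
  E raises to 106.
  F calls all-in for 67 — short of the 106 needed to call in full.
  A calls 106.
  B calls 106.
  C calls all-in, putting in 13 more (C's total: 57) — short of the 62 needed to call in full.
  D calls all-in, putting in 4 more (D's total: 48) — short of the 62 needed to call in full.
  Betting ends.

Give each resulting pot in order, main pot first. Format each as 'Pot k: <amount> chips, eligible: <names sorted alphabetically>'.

Contributions: A=106, B=106, C=57, D=48, E=106, F=67
Pot levels (distinct totals of non-folded players): 48, 57, 67, 106
Layer 1-48: 48 each from A, B, C, D, E, F = 48*6 = 288 chips; eligible A, B, C, D, E, F
Layer 49-57: 9 each from A, B, C, E, F = 9*5 = 45 chips; eligible A, B, C, E, F
Layer 58-67: 10 each from A, B, E, F = 10*4 = 40 chips; eligible A, B, E, F
Layer 68-106: 39 each from A, B, E = 39*3 = 117 chips; eligible A, B, E

Pot 1: 288 chips, eligible: A, B, C, D, E, F
Pot 2: 45 chips, eligible: A, B, C, E, F
Pot 3: 40 chips, eligible: A, B, E, F
Pot 4: 117 chips, eligible: A, B, E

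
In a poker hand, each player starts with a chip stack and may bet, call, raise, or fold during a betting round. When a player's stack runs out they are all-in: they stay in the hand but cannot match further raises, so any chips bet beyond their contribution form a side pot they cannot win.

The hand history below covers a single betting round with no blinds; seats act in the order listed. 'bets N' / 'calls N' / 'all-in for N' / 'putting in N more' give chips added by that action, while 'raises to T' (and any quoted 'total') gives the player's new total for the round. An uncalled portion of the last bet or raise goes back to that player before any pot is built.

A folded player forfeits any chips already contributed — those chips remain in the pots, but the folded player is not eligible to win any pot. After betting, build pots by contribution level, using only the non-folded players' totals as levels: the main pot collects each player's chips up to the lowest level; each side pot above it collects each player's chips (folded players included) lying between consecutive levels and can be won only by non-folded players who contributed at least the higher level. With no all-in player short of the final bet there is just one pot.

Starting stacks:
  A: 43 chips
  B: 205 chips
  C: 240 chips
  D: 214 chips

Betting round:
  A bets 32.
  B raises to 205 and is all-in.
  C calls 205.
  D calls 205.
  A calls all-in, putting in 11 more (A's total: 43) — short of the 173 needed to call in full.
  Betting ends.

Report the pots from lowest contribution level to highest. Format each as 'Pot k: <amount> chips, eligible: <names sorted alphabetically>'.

Pot 1: 172 chips, eligible: A, B, C, D
Pot 2: 486 chips, eligible: B, C, D

Derivation:
Contributions: A=43, B=205, C=205, D=205
Pot levels (distinct totals of non-folded players): 43, 205
Layer 1-43: 43 each from A, B, C, D = 43*4 = 172 chips; eligible A, B, C, D
Layer 44-205: 162 each from B, C, D = 162*3 = 486 chips; eligible B, C, D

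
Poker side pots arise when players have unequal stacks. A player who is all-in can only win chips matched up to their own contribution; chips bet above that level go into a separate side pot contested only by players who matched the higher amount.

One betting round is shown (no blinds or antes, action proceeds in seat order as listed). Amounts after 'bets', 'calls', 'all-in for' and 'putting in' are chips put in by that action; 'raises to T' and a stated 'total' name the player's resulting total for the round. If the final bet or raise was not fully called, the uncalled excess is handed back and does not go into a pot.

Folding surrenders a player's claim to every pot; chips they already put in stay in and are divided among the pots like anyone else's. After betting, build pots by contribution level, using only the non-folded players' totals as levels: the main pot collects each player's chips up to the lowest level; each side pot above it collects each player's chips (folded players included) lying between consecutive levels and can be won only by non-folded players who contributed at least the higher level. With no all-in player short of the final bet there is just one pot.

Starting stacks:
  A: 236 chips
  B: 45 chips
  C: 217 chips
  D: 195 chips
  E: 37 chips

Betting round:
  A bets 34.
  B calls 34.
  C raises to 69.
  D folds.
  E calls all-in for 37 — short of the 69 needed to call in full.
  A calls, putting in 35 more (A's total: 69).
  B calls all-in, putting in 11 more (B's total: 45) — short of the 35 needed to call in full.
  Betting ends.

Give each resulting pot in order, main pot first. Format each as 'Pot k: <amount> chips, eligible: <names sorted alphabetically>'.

Contributions: A=69, B=45, C=69, E=37
Folded: D
Pot levels (distinct totals of non-folded players): 37, 45, 69
Layer 1-37: 37 each from A, B, C, E = 37*4 = 148 chips; eligible A, B, C, E
Layer 38-45: 8 each from A, B, C = 8*3 = 24 chips; eligible A, B, C
Layer 46-69: 24 each from A, C = 24*2 = 48 chips; eligible A, C

Pot 1: 148 chips, eligible: A, B, C, E
Pot 2: 24 chips, eligible: A, B, C
Pot 3: 48 chips, eligible: A, C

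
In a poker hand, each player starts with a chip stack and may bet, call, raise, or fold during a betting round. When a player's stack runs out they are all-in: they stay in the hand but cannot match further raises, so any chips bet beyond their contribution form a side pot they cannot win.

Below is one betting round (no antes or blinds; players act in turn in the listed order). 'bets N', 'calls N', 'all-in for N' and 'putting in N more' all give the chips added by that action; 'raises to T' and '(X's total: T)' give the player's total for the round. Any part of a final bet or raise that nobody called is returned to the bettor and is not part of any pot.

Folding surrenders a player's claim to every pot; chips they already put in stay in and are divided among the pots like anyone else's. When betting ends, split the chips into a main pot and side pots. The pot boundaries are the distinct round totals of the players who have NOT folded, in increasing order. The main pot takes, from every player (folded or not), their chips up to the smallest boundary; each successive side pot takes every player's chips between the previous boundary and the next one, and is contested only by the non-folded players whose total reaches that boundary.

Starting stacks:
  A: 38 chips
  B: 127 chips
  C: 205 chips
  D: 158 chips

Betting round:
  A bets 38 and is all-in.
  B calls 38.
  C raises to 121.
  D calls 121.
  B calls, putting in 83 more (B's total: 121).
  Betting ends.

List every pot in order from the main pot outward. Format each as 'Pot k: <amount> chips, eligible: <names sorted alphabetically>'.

Contributions: A=38, B=121, C=121, D=121
Pot levels (distinct totals of non-folded players): 38, 121
Layer 1-38: 38 each from A, B, C, D = 38*4 = 152 chips; eligible A, B, C, D
Layer 39-121: 83 each from B, C, D = 83*3 = 249 chips; eligible B, C, D

Pot 1: 152 chips, eligible: A, B, C, D
Pot 2: 249 chips, eligible: B, C, D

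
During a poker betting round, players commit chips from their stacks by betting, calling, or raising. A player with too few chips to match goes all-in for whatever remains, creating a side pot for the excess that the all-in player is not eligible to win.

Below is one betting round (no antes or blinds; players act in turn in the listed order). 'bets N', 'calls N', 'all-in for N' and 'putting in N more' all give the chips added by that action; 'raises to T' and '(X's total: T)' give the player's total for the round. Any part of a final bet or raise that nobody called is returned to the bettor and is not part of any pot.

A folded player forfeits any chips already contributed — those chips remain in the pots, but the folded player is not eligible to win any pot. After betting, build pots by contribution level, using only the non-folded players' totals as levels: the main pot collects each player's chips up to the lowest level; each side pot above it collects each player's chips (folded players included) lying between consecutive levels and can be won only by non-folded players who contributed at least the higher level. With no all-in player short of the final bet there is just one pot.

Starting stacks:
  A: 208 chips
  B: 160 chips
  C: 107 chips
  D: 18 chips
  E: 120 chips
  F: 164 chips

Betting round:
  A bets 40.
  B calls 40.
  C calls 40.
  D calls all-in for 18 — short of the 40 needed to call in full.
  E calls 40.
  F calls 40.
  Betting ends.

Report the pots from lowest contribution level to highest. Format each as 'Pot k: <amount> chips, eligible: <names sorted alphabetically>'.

Pot 1: 108 chips, eligible: A, B, C, D, E, F
Pot 2: 110 chips, eligible: A, B, C, E, F

Derivation:
Contributions: A=40, B=40, C=40, D=18, E=40, F=40
Pot levels (distinct totals of non-folded players): 18, 40
Layer 1-18: 18 each from A, B, C, D, E, F = 18*6 = 108 chips; eligible A, B, C, D, E, F
Layer 19-40: 22 each from A, B, C, E, F = 22*5 = 110 chips; eligible A, B, C, E, F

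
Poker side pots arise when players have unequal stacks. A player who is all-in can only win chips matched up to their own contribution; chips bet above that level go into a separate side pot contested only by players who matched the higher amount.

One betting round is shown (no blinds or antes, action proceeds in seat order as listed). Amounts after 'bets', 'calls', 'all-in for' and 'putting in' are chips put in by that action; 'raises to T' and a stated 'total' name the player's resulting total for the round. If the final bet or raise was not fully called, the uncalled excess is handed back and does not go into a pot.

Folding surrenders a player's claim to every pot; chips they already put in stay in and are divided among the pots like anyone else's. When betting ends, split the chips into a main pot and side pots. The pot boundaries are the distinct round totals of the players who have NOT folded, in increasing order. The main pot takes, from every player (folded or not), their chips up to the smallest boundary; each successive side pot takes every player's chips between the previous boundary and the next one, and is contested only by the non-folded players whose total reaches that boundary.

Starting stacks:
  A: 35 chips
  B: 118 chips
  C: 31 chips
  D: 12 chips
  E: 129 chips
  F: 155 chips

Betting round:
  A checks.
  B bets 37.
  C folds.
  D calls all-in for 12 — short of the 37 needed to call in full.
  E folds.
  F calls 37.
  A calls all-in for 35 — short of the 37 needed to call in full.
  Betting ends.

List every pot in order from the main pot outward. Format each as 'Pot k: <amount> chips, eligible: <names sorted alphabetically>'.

Pot 1: 48 chips, eligible: A, B, D, F
Pot 2: 69 chips, eligible: A, B, F
Pot 3: 4 chips, eligible: B, F

Derivation:
Contributions: A=35, B=37, D=12, F=37
Folded: C, E
Pot levels (distinct totals of non-folded players): 12, 35, 37
Layer 1-12: 12 each from A, B, D, F = 12*4 = 48 chips; eligible A, B, D, F
Layer 13-35: 23 each from A, B, F = 23*3 = 69 chips; eligible A, B, F
Layer 36-37: 2 each from B, F = 2*2 = 4 chips; eligible B, F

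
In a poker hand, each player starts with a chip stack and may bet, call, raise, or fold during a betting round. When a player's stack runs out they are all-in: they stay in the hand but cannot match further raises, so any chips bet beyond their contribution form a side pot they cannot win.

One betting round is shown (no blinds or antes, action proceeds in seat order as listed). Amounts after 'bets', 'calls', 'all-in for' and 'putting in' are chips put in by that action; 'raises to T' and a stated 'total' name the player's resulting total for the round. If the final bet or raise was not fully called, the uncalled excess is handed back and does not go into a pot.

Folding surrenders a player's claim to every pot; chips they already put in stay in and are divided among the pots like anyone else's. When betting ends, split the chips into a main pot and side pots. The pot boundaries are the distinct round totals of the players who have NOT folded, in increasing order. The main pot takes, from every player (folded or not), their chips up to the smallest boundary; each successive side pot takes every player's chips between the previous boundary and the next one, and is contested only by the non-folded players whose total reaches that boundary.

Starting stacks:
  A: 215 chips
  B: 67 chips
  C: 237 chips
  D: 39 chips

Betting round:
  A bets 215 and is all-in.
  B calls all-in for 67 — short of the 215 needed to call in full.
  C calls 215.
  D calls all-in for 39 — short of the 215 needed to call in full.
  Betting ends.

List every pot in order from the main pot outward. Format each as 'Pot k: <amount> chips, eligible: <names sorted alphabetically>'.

Pot 1: 156 chips, eligible: A, B, C, D
Pot 2: 84 chips, eligible: A, B, C
Pot 3: 296 chips, eligible: A, C

Derivation:
Contributions: A=215, B=67, C=215, D=39
Pot levels (distinct totals of non-folded players): 39, 67, 215
Layer 1-39: 39 each from A, B, C, D = 39*4 = 156 chips; eligible A, B, C, D
Layer 40-67: 28 each from A, B, C = 28*3 = 84 chips; eligible A, B, C
Layer 68-215: 148 each from A, C = 148*2 = 296 chips; eligible A, C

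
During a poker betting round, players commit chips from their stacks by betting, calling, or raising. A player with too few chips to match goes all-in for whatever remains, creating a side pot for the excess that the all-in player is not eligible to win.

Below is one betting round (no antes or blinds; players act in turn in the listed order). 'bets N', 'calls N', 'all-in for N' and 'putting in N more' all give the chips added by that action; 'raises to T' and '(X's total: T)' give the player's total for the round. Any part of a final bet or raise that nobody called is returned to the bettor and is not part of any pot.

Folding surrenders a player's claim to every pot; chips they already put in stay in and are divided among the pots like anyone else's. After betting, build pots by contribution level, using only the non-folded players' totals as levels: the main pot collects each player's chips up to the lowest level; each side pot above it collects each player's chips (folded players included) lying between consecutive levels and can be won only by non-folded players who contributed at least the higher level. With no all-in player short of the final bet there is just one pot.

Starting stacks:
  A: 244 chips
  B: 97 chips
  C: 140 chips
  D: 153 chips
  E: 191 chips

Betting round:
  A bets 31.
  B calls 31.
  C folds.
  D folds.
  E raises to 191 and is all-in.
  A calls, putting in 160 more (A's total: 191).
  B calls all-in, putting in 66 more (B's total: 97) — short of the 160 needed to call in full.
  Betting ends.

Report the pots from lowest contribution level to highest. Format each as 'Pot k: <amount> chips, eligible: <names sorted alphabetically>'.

Contributions: A=191, B=97, E=191
Folded: C, D
Pot levels (distinct totals of non-folded players): 97, 191
Layer 1-97: 97 each from A, B, E = 97*3 = 291 chips; eligible A, B, E
Layer 98-191: 94 each from A, E = 94*2 = 188 chips; eligible A, E

Pot 1: 291 chips, eligible: A, B, E
Pot 2: 188 chips, eligible: A, E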